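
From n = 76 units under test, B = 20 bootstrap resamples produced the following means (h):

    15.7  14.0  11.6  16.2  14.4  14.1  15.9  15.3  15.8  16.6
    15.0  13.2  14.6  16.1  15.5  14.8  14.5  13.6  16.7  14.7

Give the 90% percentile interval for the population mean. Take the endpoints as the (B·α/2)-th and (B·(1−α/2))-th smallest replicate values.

Sorted replicates: 11.6, 13.2, 13.6, 14.0, 14.1, 14.4, 14.5, 14.6, 14.7, 14.8, 15.0, 15.3, 15.5, 15.7, 15.8, 15.9, 16.1, 16.2, 16.6, 16.7
α = 0.10; lower rank = 20 × 0.050 = 1; upper rank = 20 × 0.950 = 19.
The 1st smallest replicate is 11.6; the 19th is 16.6.

(11.6, 16.6)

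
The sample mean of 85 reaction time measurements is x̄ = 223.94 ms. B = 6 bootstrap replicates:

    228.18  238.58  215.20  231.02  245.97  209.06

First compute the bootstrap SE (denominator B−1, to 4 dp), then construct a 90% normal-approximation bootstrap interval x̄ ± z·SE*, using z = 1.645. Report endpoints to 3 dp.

(201.068, 246.812)

Mean of replicates = 228.0017; sum of squared deviations = 966.5737; SE* = √(966.5737/5) = 13.9038
Margin = 1.645 × 13.9038 = 22.8718
Interval: 223.94 ± 22.8718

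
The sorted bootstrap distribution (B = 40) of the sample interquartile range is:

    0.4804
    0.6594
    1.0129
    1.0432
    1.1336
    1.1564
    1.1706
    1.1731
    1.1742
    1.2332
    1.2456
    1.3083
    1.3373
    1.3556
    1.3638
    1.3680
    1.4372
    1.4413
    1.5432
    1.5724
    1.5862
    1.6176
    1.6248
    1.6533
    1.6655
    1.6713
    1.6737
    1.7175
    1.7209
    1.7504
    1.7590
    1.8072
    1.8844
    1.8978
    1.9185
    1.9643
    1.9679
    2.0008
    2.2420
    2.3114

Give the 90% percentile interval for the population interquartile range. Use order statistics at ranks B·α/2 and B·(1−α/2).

(0.6594, 2.0008)

α = 0.10; lower rank = 40 × 0.050 = 2; upper rank = 40 × 0.950 = 38.
The 2nd smallest replicate is 0.6594; the 38th is 2.0008.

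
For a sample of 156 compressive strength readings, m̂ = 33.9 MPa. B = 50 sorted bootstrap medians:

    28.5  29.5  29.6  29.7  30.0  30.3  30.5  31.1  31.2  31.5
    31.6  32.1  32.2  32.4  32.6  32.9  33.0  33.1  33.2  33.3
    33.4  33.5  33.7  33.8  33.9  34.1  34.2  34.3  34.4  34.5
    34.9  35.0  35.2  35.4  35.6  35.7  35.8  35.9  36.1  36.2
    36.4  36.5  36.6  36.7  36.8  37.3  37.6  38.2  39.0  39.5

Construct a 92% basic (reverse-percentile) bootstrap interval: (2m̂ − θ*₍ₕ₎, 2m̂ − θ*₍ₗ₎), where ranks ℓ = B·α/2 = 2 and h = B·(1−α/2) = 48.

Percentile endpoints at ranks 2 and 48: θ*₍2₎ = 29.5, θ*₍48₎ = 38.2.
Basic interval reflects these around m̂:
  lower = 2 × 33.9 − 38.2 = 29.6
  upper = 2 × 33.9 − 29.5 = 38.3

(29.6, 38.3)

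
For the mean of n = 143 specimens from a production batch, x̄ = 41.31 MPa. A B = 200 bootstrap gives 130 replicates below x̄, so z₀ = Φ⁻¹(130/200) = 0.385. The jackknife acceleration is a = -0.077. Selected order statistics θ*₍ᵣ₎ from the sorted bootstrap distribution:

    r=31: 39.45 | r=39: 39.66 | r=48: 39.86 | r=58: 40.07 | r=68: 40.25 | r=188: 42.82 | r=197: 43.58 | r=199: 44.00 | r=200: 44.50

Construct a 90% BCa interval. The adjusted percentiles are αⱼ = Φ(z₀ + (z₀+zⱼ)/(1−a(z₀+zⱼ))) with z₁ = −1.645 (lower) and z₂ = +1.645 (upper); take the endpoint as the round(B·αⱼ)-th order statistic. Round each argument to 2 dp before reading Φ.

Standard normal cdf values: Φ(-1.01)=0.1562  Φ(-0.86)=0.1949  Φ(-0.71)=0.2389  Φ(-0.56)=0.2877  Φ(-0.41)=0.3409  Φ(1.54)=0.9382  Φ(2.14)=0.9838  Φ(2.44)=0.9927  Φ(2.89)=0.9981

(39.45, 43.58)

Lower: z₀ + z₁ = 0.385 + (-1.645) = -1.260; 1 − a(z₀+z₁) = 1 − (-0.077)(-1.260) = 0.9030; argument = 0.385 + (-1.260)/0.9030 = -1.0104 → -1.01.
α₁ = Φ(-1.01) = 0.1562; rank = round(200 × 0.1562) = 31; θ*₍31₎ = 39.45.
Upper: z₀ + z₂ = 2.030; 1 − a(z₀+z₂) = 1.1563; argument = 2.1406 → 2.14; α₂ = 0.9838; rank = 197; θ*₍197₎ = 43.58.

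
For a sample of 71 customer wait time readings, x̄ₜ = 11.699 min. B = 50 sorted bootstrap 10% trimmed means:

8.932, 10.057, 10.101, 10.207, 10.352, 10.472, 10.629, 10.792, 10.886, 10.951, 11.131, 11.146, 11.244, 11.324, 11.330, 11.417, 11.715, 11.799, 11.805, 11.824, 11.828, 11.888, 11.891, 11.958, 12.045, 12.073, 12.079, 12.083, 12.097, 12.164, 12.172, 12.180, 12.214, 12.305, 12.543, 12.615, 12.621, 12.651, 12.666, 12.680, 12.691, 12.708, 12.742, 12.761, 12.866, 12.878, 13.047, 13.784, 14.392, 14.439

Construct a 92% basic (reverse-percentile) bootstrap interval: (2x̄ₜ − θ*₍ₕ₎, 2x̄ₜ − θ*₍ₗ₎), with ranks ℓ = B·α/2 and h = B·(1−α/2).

(9.614, 13.341)

Percentile endpoints at ranks 2 and 48: θ*₍2₎ = 10.057, θ*₍48₎ = 13.784.
Basic interval reflects these around x̄ₜ:
  lower = 2 × 11.699 − 13.784 = 9.614
  upper = 2 × 11.699 − 10.057 = 13.341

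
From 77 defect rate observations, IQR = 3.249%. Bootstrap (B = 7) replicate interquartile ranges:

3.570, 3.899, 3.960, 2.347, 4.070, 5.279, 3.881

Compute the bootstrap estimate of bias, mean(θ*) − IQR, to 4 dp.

bias = +0.6090

mean(θ*) = (3.570 + 3.899 + 3.960 + 2.347 + 4.070 + 5.279 + 3.881) / 7 = 3.85800
bias = 3.85800 − 3.249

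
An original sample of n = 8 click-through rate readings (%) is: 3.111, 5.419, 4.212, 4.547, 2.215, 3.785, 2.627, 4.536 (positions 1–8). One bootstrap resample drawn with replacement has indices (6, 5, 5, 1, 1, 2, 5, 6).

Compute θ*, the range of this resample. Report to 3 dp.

θ* = 3.204

Resample values: 3.785, 2.215, 2.215, 3.111, 3.111, 5.419, 2.215, 3.785.
Range = 5.419 − 2.215 = 3.204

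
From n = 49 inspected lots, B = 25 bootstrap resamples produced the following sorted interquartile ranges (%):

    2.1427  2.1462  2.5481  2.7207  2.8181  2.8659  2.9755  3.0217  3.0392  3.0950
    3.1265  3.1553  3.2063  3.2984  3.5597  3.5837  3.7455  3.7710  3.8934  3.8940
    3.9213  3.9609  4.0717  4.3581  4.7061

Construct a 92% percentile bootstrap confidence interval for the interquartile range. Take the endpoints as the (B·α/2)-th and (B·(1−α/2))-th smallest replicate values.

α = 0.08; lower rank = 25 × 0.040 = 1; upper rank = 25 × 0.960 = 24.
The 1st smallest replicate is 2.1427; the 24th is 4.3581.

(2.1427, 4.3581)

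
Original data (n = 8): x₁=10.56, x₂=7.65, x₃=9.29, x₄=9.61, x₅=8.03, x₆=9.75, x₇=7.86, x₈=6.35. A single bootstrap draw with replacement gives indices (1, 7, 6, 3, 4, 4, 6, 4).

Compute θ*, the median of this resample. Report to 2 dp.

Resample values: 10.56, 7.86, 9.75, 9.29, 9.61, 9.61, 9.75, 9.61.
Sorted: 7.86, 9.29, 9.61, 9.61, 9.61, 9.75, 9.75, 10.56
Median = average of the two middle values = 9.61

θ* = 9.61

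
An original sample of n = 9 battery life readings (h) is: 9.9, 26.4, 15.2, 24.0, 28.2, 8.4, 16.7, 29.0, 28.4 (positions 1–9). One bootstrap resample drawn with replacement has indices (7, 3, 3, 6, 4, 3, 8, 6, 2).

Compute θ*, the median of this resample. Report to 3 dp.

Resample values: 16.7, 15.2, 15.2, 8.4, 24.0, 15.2, 29.0, 8.4, 26.4.
Sorted: 8.4, 8.4, 15.2, 15.2, 15.2, 16.7, 24.0, 26.4, 29.0
Median = middle value = 15.200

θ* = 15.200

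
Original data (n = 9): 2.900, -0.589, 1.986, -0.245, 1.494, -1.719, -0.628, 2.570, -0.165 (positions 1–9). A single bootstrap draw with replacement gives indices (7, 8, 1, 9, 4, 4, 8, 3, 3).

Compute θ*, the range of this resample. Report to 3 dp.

Resample values: -0.628, 2.570, 2.900, -0.165, -0.245, -0.245, 2.570, 1.986, 1.986.
Range = 2.900 − -0.628 = 3.528

θ* = 3.528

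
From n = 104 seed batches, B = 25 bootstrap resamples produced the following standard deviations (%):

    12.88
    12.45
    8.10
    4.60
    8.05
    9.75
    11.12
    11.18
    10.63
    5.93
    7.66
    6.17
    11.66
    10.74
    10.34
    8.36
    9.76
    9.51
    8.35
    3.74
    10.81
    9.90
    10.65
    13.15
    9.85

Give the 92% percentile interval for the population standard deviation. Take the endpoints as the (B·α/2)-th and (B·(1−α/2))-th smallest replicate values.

(3.74, 12.88)

Sorted replicates: 3.74, 4.60, 5.93, 6.17, 7.66, 8.05, 8.10, 8.35, 8.36, 9.51, 9.75, 9.76, 9.85, 9.90, 10.34, 10.63, 10.65, 10.74, 10.81, 11.12, 11.18, 11.66, 12.45, 12.88, 13.15
α = 0.08; lower rank = 25 × 0.040 = 1; upper rank = 25 × 0.960 = 24.
The 1st smallest replicate is 3.74; the 24th is 12.88.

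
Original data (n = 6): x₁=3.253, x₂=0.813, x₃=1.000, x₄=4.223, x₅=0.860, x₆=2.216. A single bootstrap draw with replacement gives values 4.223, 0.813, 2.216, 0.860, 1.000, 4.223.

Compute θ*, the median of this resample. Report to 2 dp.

θ* = 1.61

Sorted: 0.813, 0.860, 1.000, 2.216, 4.223, 4.223
Median = average of the two middle values = 1.61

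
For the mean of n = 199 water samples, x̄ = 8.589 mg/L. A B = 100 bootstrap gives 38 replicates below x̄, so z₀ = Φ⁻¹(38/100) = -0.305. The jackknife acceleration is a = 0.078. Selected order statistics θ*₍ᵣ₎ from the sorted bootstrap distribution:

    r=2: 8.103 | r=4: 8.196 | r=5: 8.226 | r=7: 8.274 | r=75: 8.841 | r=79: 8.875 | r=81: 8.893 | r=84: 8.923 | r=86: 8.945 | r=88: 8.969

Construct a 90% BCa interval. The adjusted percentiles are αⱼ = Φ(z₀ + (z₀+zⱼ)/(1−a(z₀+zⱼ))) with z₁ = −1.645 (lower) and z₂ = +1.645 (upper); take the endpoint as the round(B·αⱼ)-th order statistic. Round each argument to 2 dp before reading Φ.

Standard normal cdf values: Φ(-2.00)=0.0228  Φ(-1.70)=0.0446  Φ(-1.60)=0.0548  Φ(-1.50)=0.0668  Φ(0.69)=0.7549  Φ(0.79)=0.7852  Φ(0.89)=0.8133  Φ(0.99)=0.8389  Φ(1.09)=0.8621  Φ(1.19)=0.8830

Lower: z₀ + z₁ = -0.305 + (-1.645) = -1.950; 1 − a(z₀+z₁) = 1 − (0.078)(-1.950) = 1.1521; argument = -0.305 + (-1.950)/1.1521 = -1.9976 → -2.00.
α₁ = Φ(-2.00) = 0.0228; rank = round(100 × 0.0228) = 2; θ*₍2₎ = 8.103.
Upper: z₀ + z₂ = 1.340; 1 − a(z₀+z₂) = 0.8955; argument = 1.1914 → 1.19; α₂ = 0.8830; rank = 88; θ*₍88₎ = 8.969.

(8.103, 8.969)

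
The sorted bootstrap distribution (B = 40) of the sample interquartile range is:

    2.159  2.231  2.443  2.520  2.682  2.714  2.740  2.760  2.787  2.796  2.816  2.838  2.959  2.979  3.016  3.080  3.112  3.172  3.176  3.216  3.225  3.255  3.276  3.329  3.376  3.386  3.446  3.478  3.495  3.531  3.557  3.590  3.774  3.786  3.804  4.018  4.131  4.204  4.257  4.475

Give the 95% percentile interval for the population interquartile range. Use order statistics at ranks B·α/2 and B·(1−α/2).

α = 0.05; lower rank = 40 × 0.025 = 1; upper rank = 40 × 0.975 = 39.
The 1st smallest replicate is 2.159; the 39th is 4.257.

(2.159, 4.257)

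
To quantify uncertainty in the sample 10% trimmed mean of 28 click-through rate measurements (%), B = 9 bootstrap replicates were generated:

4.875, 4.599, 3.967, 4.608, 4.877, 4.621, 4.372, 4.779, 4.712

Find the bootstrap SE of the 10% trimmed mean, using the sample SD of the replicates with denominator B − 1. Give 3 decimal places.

SE* = 0.285

Bootstrap SE is the standard deviation of the 9 replicate 10% trimmed means.
Mean of replicates: (4.875 + 4.599 + 3.967 + 4.608 + 4.877 + 4.621 + 4.372 + 4.779 + 4.712) / 9 = 41.4100 / 9 = 4.6011
Sum of squared deviations: (+0.2739)² + (−0.0021)² + (−0.6341)² + (+0.0069)² + (+0.2759)² + (+0.0199)² + (−0.2291)² + (+0.1779)² + (+0.1109)² = 0.6501
Variance = 0.6501 / 8 = 0.0813
SE* = √0.0813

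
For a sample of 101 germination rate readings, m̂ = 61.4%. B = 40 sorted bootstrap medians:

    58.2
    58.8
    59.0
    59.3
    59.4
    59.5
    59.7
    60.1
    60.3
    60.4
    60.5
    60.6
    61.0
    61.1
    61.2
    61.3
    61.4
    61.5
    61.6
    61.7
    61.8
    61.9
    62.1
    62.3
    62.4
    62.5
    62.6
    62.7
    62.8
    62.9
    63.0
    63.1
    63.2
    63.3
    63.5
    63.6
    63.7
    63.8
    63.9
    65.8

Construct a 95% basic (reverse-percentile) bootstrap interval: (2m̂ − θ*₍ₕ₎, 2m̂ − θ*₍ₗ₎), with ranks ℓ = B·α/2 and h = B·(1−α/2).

(58.9, 64.6)

Percentile endpoints at ranks 1 and 39: θ*₍1₎ = 58.2, θ*₍39₎ = 63.9.
Basic interval reflects these around m̂:
  lower = 2 × 61.4 − 63.9 = 58.9
  upper = 2 × 61.4 − 58.2 = 64.6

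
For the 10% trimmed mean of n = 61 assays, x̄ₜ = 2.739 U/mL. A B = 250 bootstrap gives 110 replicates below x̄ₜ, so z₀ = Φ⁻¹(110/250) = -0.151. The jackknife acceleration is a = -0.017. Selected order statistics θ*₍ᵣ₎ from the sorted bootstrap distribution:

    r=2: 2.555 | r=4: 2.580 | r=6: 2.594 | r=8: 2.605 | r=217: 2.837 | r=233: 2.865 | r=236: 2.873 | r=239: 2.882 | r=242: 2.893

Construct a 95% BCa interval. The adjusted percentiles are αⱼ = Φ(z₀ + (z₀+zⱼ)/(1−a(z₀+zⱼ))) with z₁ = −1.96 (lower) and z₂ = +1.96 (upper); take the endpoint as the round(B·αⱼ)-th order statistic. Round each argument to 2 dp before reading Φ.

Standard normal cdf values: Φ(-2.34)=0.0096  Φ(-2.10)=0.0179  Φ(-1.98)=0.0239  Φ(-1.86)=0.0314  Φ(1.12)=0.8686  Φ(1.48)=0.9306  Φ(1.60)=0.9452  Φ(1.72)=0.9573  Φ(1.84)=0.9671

Lower: z₀ + z₁ = -0.151 + (-1.960) = -2.111; 1 − a(z₀+z₁) = 1 − (-0.017)(-2.111) = 0.9641; argument = -0.151 + (-2.111)/0.9641 = -2.3406 → -2.34.
α₁ = Φ(-2.34) = 0.0096; rank = round(250 × 0.0096) = 2; θ*₍2₎ = 2.555.
Upper: z₀ + z₂ = 1.809; 1 − a(z₀+z₂) = 1.0308; argument = 1.6040 → 1.60; α₂ = 0.9452; rank = 236; θ*₍236₎ = 2.873.

(2.555, 2.873)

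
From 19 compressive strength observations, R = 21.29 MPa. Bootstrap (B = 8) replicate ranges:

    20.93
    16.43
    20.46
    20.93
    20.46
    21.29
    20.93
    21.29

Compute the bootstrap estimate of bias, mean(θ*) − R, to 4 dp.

mean(θ*) = (20.93 + 16.43 + 20.46 + 20.93 + 20.46 + 21.29 + 20.93 + 21.29) / 8 = 20.34000
bias = 20.34000 − 21.29

bias = −0.9500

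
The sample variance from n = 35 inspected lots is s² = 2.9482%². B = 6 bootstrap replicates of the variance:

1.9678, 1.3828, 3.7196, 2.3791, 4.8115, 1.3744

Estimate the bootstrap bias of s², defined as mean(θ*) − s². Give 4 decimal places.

mean(θ*) = (1.9678 + 1.3828 + 3.7196 + 2.3791 + 4.8115 + 1.3744) / 6 = 2.60587
bias = 2.60587 − 2.9482

bias = −0.3423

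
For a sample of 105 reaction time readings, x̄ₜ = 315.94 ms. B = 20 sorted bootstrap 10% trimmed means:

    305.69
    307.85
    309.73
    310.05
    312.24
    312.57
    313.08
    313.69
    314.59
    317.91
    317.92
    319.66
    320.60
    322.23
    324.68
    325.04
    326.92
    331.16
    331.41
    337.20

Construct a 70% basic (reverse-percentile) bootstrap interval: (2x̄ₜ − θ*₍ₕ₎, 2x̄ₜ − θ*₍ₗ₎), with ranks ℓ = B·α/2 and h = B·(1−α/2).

Percentile endpoints at ranks 3 and 17: θ*₍3₎ = 309.73, θ*₍17₎ = 326.92.
Basic interval reflects these around x̄ₜ:
  lower = 2 × 315.94 − 326.92 = 304.96
  upper = 2 × 315.94 − 309.73 = 322.15

(304.96, 322.15)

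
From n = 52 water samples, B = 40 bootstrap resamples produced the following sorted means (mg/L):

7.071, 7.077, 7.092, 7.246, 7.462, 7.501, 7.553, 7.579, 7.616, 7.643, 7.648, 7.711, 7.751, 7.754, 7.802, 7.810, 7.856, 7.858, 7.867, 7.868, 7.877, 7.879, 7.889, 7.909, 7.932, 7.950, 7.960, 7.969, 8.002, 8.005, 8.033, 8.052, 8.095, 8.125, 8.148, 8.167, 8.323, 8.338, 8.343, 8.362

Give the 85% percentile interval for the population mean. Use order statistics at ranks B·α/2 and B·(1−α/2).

(7.092, 8.323)

α = 0.15; lower rank = 40 × 0.075 = 3; upper rank = 40 × 0.925 = 37.
The 3rd smallest replicate is 7.092; the 37th is 8.323.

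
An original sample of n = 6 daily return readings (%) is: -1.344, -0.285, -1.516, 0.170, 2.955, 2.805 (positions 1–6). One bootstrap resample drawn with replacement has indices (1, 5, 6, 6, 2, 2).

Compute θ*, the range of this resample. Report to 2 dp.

θ* = 4.30

Resample values: -1.344, 2.955, 2.805, 2.805, -0.285, -0.285.
Range = 2.955 − -1.344 = 4.30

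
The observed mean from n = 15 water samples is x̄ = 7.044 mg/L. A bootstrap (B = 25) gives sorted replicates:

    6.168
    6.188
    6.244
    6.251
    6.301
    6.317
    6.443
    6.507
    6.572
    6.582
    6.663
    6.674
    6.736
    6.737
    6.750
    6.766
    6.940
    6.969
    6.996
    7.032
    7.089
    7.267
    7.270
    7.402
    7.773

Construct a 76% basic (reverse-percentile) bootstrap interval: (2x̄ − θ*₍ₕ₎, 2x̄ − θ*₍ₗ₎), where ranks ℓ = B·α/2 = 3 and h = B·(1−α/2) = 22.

(6.821, 7.844)

Percentile endpoints at ranks 3 and 22: θ*₍3₎ = 6.244, θ*₍22₎ = 7.267.
Basic interval reflects these around x̄:
  lower = 2 × 7.044 − 7.267 = 6.821
  upper = 2 × 7.044 − 6.244 = 7.844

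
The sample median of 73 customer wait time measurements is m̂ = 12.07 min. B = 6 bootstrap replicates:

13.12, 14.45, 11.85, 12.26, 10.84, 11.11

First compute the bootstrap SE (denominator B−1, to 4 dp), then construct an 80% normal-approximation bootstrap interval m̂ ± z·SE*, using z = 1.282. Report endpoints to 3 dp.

(10.346, 13.794)

Mean of replicates = 12.2717; sum of squared deviations = 9.0419; SE* = √(9.0419/5) = 1.3448
Margin = 1.282 × 1.3448 = 1.7240
Interval: 12.07 ± 1.7240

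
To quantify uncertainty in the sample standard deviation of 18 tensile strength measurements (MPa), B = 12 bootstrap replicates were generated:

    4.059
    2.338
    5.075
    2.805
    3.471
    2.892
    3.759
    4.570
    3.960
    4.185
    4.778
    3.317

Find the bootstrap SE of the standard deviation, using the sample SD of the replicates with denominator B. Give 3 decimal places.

SE* = 0.801

Bootstrap SE is the standard deviation of the 12 replicate standard deviations.
Mean of replicates: (4.059 + 2.338 + 5.075 + 2.805 + 3.471 + 2.892 + 3.759 + 4.570 + 3.960 + 4.185 + 4.778 + 3.317) / 12 = 45.2090 / 12 = 3.7674
Sum of squared deviations: (+0.2916)² + (−1.4294)² + (+1.3076)² + (−0.9624)² + (−0.2964)² + (−0.8754)² + (−0.0084)² + (+0.8026)² + (+0.1926)² + (+0.4176)² + (+1.0106)² + (−0.4504)² = 7.6983
Variance = 7.6983 / 12 = 0.6415
SE* = √0.6415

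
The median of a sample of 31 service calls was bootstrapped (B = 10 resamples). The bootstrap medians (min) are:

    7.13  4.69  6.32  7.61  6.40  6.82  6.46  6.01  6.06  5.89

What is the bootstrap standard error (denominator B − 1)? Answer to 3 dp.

Bootstrap SE is the standard deviation of the 10 replicate medians.
Mean of replicates: (7.13 + 4.69 + 6.32 + 7.61 + 6.40 + 6.82 + 6.46 + 6.01 + 6.06 + 5.89) / 10 = 63.3900 / 10 = 6.3390
Sum of squared deviations: (+0.7910)² + (−1.6490)² + (−0.0190)² + (+1.2710)² + (+0.0610)² + (+0.4810)² + (+0.1210)² + (−0.3290)² + (−0.2790)² + (−0.4490)² = 5.5981
Variance = 5.5981 / 9 = 0.6220
SE* = √0.6220

SE* = 0.789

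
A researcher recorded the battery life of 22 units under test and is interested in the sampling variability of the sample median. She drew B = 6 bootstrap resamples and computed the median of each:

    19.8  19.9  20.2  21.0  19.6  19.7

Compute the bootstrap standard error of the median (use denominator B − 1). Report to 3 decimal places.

Bootstrap SE is the standard deviation of the 6 replicate medians.
Mean of replicates: (19.8 + 19.9 + 20.2 + 21.0 + 19.6 + 19.7) / 6 = 120.2000 / 6 = 20.0333
Sum of squared deviations: (−0.2333)² + (−0.1333)² + (+0.1667)² + (+0.9667)² + (−0.4333)² + (−0.3333)² = 1.3333
Variance = 1.3333 / 5 = 0.2667
SE* = √0.2667

SE* = 0.516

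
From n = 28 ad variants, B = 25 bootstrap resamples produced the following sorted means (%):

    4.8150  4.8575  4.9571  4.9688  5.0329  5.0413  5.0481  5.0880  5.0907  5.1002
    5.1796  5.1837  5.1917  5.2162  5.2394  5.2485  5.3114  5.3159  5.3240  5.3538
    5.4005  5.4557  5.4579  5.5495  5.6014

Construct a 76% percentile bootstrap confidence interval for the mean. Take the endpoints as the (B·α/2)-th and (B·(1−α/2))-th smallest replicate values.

α = 0.24; lower rank = 25 × 0.120 = 3; upper rank = 25 × 0.880 = 22.
The 3rd smallest replicate is 4.9571; the 22nd is 5.4557.

(4.9571, 5.4557)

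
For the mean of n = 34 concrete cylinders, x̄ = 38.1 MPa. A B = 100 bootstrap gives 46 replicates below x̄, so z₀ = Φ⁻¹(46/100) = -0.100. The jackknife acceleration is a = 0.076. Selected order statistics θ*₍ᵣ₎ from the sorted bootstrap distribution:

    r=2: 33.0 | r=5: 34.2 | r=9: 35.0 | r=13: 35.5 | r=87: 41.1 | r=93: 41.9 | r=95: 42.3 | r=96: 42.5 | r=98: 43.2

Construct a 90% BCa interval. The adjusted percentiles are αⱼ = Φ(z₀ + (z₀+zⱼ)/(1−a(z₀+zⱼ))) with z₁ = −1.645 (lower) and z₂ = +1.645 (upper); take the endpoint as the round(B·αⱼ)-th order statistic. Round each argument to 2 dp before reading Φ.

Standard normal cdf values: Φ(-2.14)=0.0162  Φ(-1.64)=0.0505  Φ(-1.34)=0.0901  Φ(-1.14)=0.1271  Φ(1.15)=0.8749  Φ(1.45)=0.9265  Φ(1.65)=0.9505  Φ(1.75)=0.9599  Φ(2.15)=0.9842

Lower: z₀ + z₁ = -0.100 + (-1.645) = -1.745; 1 − a(z₀+z₁) = 1 − (0.076)(-1.745) = 1.1326; argument = -0.100 + (-1.745)/1.1326 = -1.6407 → -1.64.
α₁ = Φ(-1.64) = 0.0505; rank = round(100 × 0.0505) = 5; θ*₍5₎ = 34.2.
Upper: z₀ + z₂ = 1.545; 1 − a(z₀+z₂) = 0.8826; argument = 1.6505 → 1.65; α₂ = 0.9505; rank = 95; θ*₍95₎ = 42.3.

(34.2, 42.3)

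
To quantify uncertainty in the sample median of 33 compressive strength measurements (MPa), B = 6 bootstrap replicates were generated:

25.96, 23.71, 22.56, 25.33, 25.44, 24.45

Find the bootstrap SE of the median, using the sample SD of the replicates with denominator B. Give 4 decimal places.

Bootstrap SE is the standard deviation of the 6 replicate medians.
Mean of replicates: (25.96 + 23.71 + 22.56 + 25.33 + 25.44 + 24.45) / 6 = 147.45000 / 6 = 24.57500
Sum of squared deviations: (+1.38500)² + (−0.86500)² + (−2.01500)² + (+0.75500)² + (+0.86500)² + (−0.12500)² = 8.06055
Variance = 8.06055 / 6 = 1.34343
SE* = √1.34343

SE* = 1.1591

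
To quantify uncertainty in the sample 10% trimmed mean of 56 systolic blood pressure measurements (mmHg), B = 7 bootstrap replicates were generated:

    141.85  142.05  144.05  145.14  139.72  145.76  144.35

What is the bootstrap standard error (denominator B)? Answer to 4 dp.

SE* = 1.9849

Bootstrap SE is the standard deviation of the 7 replicate 10% trimmed means.
Mean of replicates: (141.85 + 142.05 + 144.05 + 145.14 + 139.72 + 145.76 + 144.35) / 7 = 1002.92000 / 7 = 143.27429
Sum of squared deviations: (−1.42429)² + (−1.22429)² + (+0.77571)² + (+1.86571)² + (−3.55429)² + (+2.48571)² + (+1.07571)² = 27.57897
Variance = 27.57897 / 7 = 3.93985
SE* = √3.93985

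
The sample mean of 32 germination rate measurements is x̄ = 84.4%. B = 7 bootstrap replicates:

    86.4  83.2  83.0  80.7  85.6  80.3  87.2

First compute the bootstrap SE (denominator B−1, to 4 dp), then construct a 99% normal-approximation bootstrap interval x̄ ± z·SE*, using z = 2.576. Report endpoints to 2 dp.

Mean of replicates = 83.7714; sum of squared deviations = 44.4143; SE* = √(44.4143/6) = 2.7207
Margin = 2.576 × 2.7207 = 7.009
Interval: 84.4 ± 7.009

(77.39, 91.41)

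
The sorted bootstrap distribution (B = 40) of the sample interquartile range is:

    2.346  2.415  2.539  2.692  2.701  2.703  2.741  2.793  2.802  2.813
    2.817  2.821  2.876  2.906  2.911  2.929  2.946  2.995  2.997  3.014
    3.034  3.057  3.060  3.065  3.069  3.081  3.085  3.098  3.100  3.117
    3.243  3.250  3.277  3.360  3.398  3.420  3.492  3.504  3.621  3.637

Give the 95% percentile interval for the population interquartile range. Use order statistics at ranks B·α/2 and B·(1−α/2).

α = 0.05; lower rank = 40 × 0.025 = 1; upper rank = 40 × 0.975 = 39.
The 1st smallest replicate is 2.346; the 39th is 3.621.

(2.346, 3.621)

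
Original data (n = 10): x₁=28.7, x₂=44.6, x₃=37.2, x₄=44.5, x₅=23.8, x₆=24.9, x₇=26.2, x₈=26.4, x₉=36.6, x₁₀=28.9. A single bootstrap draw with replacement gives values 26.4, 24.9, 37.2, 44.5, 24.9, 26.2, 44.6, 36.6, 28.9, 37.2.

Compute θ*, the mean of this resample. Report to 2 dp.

θ* = 33.14

Mean = (26.4 + 24.9 + 37.2 + 44.5 + 24.9 + 26.2 + 44.6 + 36.6 + 28.9 + 37.2) / 10 = 331.40 / 10 = 33.14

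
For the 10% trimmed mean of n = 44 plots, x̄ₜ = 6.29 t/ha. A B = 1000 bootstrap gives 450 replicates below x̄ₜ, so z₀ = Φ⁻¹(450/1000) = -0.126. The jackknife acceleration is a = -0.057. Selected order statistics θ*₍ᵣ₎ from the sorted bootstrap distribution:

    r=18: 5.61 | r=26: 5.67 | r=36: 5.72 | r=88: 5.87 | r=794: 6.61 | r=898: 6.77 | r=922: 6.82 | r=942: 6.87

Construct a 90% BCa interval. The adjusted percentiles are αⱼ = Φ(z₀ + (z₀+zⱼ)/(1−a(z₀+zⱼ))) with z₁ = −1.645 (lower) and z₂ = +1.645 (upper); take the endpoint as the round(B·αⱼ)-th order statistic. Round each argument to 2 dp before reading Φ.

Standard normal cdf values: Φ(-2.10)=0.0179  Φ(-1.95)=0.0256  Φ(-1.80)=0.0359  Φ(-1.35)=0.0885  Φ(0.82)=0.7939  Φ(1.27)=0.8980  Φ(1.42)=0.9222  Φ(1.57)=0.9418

Lower: z₀ + z₁ = -0.126 + (-1.645) = -1.771; 1 − a(z₀+z₁) = 1 − (-0.057)(-1.771) = 0.8991; argument = -0.126 + (-1.771)/0.8991 = -2.0959 → -2.10.
α₁ = Φ(-2.10) = 0.0179; rank = round(1000 × 0.0179) = 18; θ*₍18₎ = 5.61.
Upper: z₀ + z₂ = 1.519; 1 − a(z₀+z₂) = 1.0866; argument = 1.2720 → 1.27; α₂ = 0.8980; rank = 898; θ*₍898₎ = 6.77.

(5.61, 6.77)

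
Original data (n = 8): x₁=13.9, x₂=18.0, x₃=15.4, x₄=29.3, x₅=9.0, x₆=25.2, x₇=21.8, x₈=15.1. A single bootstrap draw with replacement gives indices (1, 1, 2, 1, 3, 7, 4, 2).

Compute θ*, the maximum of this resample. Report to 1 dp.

Resample values: 13.9, 13.9, 18.0, 13.9, 15.4, 21.8, 29.3, 18.0.
Maximum = 29.3

θ* = 29.3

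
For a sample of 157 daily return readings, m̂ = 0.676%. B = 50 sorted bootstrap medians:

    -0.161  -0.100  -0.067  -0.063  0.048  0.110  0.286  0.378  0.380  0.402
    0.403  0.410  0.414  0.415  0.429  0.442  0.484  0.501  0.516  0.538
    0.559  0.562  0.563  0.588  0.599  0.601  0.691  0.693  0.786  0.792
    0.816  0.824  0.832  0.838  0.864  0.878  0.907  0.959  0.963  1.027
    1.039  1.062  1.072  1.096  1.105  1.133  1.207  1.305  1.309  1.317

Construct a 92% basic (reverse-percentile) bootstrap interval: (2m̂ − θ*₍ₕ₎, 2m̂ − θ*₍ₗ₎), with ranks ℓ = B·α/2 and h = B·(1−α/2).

(0.047, 1.452)

Percentile endpoints at ranks 2 and 48: θ*₍2₎ = -0.100, θ*₍48₎ = 1.305.
Basic interval reflects these around m̂:
  lower = 2 × 0.676 − 1.305 = 0.047
  upper = 2 × 0.676 − -0.100 = 1.452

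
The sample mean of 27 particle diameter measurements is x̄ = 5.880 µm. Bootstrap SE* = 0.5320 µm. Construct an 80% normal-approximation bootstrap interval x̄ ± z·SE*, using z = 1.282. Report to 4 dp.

(5.1980, 6.5620)

Margin = 1.282 × 0.5320 = 0.68202
Interval: 5.880 ± 0.68202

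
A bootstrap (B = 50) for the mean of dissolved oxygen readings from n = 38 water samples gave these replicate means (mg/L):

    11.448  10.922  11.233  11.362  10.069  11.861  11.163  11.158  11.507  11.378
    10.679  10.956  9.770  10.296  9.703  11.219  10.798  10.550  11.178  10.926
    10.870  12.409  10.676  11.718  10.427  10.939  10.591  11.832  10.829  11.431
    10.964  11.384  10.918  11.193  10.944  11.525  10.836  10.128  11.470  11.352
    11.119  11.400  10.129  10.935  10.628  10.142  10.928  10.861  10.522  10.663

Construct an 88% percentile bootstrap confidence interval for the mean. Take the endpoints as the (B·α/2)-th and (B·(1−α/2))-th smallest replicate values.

Sorted replicates: 9.703, 9.770, 10.069, 10.128, 10.129, 10.142, 10.296, 10.427, 10.522, 10.550, 10.591, 10.628, 10.663, 10.676, 10.679, 10.798, 10.829, 10.836, 10.861, 10.870, 10.918, 10.922, 10.926, 10.928, 10.935, 10.939, 10.944, 10.956, 10.964, 11.119, 11.158, 11.163, 11.178, 11.193, 11.219, 11.233, 11.352, 11.362, 11.378, 11.384, 11.400, 11.431, 11.448, 11.470, 11.507, 11.525, 11.718, 11.832, 11.861, 12.409
α = 0.12; lower rank = 50 × 0.060 = 3; upper rank = 50 × 0.940 = 47.
The 3rd smallest replicate is 10.069; the 47th is 11.718.

(10.069, 11.718)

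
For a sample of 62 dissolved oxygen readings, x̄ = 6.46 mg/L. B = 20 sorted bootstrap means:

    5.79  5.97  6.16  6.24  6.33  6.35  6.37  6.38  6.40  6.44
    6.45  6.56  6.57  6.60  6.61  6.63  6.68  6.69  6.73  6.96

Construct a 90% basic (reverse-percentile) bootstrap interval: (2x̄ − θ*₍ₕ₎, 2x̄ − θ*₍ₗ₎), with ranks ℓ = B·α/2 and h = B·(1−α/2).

(6.19, 7.13)

Percentile endpoints at ranks 1 and 19: θ*₍1₎ = 5.79, θ*₍19₎ = 6.73.
Basic interval reflects these around x̄:
  lower = 2 × 6.46 − 6.73 = 6.19
  upper = 2 × 6.46 − 5.79 = 7.13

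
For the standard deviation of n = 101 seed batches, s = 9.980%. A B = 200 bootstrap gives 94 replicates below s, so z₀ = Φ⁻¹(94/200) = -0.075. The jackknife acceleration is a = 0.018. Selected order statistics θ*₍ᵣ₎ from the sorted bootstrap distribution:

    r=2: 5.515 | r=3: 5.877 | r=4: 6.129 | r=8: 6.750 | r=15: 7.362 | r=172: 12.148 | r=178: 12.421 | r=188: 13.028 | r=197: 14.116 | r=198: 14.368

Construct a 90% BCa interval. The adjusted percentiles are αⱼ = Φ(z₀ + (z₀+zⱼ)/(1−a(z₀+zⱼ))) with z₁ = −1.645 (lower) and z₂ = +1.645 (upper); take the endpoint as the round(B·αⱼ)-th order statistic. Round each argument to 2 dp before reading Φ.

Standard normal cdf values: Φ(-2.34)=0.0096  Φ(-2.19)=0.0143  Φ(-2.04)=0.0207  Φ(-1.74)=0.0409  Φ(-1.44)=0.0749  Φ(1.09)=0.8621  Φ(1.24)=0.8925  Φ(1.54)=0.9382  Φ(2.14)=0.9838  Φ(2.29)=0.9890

(6.750, 13.028)

Lower: z₀ + z₁ = -0.075 + (-1.645) = -1.720; 1 − a(z₀+z₁) = 1 − (0.018)(-1.720) = 1.0310; argument = -0.075 + (-1.720)/1.0310 = -1.7433 → -1.74.
α₁ = Φ(-1.74) = 0.0409; rank = round(200 × 0.0409) = 8; θ*₍8₎ = 6.750.
Upper: z₀ + z₂ = 1.570; 1 − a(z₀+z₂) = 0.9717; argument = 1.5407 → 1.54; α₂ = 0.9382; rank = 188; θ*₍188₎ = 13.028.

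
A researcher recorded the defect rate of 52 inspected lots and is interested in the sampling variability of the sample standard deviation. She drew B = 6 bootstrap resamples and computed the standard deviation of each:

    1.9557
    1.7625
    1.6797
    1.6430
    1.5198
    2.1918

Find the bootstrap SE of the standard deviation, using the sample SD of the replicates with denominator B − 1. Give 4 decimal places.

Bootstrap SE is the standard deviation of the 6 replicate standard deviations.
Mean of replicates: (1.9557 + 1.7625 + 1.6797 + 1.6430 + 1.5198 + 2.1918) / 6 = 10.75250 / 6 = 1.79208
Sum of squared deviations: (+0.16362)² + (−0.02958)² + (−0.11238)² + (−0.14908)² + (−0.27228)² + (+0.39972)² = 0.29641
Variance = 0.29641 / 5 = 0.05928
SE* = √0.05928

SE* = 0.2435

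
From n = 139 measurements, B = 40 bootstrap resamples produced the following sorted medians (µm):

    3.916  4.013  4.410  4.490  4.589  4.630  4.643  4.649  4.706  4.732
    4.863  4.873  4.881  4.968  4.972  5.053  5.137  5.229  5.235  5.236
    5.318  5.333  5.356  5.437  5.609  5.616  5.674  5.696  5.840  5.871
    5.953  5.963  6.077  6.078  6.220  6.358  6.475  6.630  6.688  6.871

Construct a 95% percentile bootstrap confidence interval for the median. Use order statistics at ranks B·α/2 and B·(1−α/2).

(3.916, 6.688)

α = 0.05; lower rank = 40 × 0.025 = 1; upper rank = 40 × 0.975 = 39.
The 1st smallest replicate is 3.916; the 39th is 6.688.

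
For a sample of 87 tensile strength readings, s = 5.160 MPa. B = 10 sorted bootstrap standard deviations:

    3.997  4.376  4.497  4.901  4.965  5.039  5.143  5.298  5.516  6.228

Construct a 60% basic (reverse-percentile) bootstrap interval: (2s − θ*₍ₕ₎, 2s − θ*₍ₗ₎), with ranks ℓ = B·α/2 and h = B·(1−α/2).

(5.022, 5.944)

Percentile endpoints at ranks 2 and 8: θ*₍2₎ = 4.376, θ*₍8₎ = 5.298.
Basic interval reflects these around s:
  lower = 2 × 5.160 − 5.298 = 5.022
  upper = 2 × 5.160 − 4.376 = 5.944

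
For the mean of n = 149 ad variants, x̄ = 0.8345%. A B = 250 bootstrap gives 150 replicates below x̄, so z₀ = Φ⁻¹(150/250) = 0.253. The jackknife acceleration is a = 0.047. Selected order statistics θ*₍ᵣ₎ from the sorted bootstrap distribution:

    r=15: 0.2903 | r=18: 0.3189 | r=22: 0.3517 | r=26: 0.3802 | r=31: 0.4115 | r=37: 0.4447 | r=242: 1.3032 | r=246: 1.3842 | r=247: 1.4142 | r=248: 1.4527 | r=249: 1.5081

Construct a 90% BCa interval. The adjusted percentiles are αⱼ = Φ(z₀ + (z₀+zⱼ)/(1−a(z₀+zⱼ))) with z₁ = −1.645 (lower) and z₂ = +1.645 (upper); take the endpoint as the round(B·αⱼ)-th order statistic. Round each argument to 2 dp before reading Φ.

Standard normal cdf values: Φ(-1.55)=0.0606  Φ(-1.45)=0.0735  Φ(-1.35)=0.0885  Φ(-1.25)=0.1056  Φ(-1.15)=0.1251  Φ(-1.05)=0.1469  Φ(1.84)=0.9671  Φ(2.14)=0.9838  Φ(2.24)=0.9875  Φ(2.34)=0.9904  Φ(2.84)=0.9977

Lower: z₀ + z₁ = 0.253 + (-1.645) = -1.392; 1 − a(z₀+z₁) = 1 − (0.047)(-1.392) = 1.0654; argument = 0.253 + (-1.392)/1.0654 = -1.0535 → -1.05.
α₁ = Φ(-1.05) = 0.1469; rank = round(250 × 0.1469) = 37; θ*₍37₎ = 0.4447.
Upper: z₀ + z₂ = 1.898; 1 − a(z₀+z₂) = 0.9108; argument = 2.3369 → 2.34; α₂ = 0.9904; rank = 248; θ*₍248₎ = 1.4527.

(0.4447, 1.4527)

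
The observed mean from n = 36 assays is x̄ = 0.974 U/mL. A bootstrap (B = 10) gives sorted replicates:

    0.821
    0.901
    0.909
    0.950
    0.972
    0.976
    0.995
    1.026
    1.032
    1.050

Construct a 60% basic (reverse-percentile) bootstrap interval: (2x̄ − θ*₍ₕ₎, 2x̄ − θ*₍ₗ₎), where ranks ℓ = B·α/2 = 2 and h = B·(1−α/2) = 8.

(0.922, 1.047)

Percentile endpoints at ranks 2 and 8: θ*₍2₎ = 0.901, θ*₍8₎ = 1.026.
Basic interval reflects these around x̄:
  lower = 2 × 0.974 − 1.026 = 0.922
  upper = 2 × 0.974 − 0.901 = 1.047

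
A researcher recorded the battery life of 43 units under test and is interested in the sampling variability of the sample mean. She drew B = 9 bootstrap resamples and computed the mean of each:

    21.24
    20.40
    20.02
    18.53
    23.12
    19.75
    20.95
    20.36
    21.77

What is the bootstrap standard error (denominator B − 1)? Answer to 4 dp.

Bootstrap SE is the standard deviation of the 9 replicate means.
Mean of replicates: (21.24 + 20.40 + 20.02 + 18.53 + 23.12 + 19.75 + 20.95 + 20.36 + 21.77) / 9 = 186.14000 / 9 = 20.68222
Sum of squared deviations: (+0.55778)² + (−0.28222)² + (−0.66222)² + (−2.15222)² + (+2.43778)² + (−0.93222)² + (+0.26778)² + (−0.32222)² + (+1.08778)² = 13.63196
Variance = 13.63196 / 8 = 1.70399
SE* = √1.70399

SE* = 1.3054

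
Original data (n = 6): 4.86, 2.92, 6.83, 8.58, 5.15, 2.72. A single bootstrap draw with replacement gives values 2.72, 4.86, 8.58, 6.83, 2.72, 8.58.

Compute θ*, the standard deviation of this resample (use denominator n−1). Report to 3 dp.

θ* = 2.696

Mean = 5.7150; sum of squared deviations = 36.3307
s² = 36.3307 / 5 = 7.2661
s = √7.2661 = 2.696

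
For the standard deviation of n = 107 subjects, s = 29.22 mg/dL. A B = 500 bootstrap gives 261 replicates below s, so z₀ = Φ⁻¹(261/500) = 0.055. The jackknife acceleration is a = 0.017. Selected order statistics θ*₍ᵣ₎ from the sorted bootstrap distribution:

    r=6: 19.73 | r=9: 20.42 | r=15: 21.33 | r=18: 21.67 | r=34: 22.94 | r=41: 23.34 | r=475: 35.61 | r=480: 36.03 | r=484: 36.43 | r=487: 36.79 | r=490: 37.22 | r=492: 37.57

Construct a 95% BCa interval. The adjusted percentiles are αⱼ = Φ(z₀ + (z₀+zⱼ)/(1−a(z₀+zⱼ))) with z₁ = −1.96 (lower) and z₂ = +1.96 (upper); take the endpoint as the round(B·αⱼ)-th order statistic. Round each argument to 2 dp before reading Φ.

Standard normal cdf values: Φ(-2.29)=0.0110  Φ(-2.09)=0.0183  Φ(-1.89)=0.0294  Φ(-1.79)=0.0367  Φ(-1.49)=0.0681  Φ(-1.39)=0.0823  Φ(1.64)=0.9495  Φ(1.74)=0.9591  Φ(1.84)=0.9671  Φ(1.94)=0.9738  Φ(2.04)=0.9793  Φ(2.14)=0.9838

(21.67, 37.57)

Lower: z₀ + z₁ = 0.055 + (-1.960) = -1.905; 1 − a(z₀+z₁) = 1 − (0.017)(-1.905) = 1.0324; argument = 0.055 + (-1.905)/1.0324 = -1.7902 → -1.79.
α₁ = Φ(-1.79) = 0.0367; rank = round(500 × 0.0367) = 18; θ*₍18₎ = 21.67.
Upper: z₀ + z₂ = 2.015; 1 − a(z₀+z₂) = 0.9657; argument = 2.1415 → 2.14; α₂ = 0.9838; rank = 492; θ*₍492₎ = 37.57.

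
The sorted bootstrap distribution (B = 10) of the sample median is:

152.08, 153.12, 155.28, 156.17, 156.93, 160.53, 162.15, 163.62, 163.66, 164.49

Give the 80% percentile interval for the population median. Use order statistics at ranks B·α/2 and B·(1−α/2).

α = 0.20; lower rank = 10 × 0.100 = 1; upper rank = 10 × 0.900 = 9.
The 1st smallest replicate is 152.08; the 9th is 163.66.

(152.08, 163.66)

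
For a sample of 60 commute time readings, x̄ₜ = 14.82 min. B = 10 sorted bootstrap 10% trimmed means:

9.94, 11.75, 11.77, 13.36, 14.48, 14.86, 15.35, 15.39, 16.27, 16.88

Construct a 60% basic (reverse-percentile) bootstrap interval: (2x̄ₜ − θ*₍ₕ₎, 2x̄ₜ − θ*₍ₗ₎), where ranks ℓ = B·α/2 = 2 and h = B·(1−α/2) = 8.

(14.25, 17.89)

Percentile endpoints at ranks 2 and 8: θ*₍2₎ = 11.75, θ*₍8₎ = 15.39.
Basic interval reflects these around x̄ₜ:
  lower = 2 × 14.82 − 15.39 = 14.25
  upper = 2 × 14.82 − 11.75 = 17.89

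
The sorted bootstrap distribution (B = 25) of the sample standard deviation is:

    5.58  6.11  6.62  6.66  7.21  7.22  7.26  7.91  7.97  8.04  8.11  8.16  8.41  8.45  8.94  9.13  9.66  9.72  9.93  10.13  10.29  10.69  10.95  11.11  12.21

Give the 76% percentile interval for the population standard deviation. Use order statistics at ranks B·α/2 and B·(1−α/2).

(6.62, 10.69)

α = 0.24; lower rank = 25 × 0.120 = 3; upper rank = 25 × 0.880 = 22.
The 3rd smallest replicate is 6.62; the 22nd is 10.69.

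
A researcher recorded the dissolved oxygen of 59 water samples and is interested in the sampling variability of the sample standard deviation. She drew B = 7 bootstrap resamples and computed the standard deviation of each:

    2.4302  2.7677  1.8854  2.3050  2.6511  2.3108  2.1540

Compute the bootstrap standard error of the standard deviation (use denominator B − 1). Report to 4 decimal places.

SE* = 0.2969

Bootstrap SE is the standard deviation of the 7 replicate standard deviations.
Mean of replicates: (2.4302 + 2.7677 + 1.8854 + 2.3050 + 2.6511 + 2.3108 + 2.1540) / 7 = 16.50420 / 7 = 2.35774
Sum of squared deviations: (+0.07246)² + (+0.40996)² + (−0.47234)² + (−0.05274)² + (+0.29336)² + (−0.04694)² + (−0.20374)² = 0.52898
Variance = 0.52898 / 6 = 0.08816
SE* = √0.08816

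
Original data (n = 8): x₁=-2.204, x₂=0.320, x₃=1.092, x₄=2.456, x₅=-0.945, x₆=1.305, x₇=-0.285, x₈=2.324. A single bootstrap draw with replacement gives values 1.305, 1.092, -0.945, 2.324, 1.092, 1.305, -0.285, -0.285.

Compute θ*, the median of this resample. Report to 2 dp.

θ* = 1.09

Sorted: -0.945, -0.285, -0.285, 1.092, 1.092, 1.305, 1.305, 2.324
Median = average of the two middle values = 1.09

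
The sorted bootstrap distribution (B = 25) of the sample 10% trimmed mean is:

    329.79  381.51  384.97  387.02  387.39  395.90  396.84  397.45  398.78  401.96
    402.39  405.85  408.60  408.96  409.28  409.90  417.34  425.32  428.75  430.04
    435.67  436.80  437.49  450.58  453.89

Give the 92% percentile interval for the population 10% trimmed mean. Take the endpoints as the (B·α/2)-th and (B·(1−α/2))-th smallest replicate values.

(329.79, 450.58)

α = 0.08; lower rank = 25 × 0.040 = 1; upper rank = 25 × 0.960 = 24.
The 1st smallest replicate is 329.79; the 24th is 450.58.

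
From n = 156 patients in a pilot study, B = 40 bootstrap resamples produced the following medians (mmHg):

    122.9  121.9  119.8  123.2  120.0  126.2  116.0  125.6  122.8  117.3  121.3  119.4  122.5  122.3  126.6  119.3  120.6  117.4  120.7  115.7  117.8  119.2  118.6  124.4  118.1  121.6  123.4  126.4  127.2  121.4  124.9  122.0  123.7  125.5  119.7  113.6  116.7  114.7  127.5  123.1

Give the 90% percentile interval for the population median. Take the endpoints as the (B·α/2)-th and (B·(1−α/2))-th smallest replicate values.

(114.7, 126.6)

Sorted replicates: 113.6, 114.7, 115.7, 116.0, 116.7, 117.3, 117.4, 117.8, 118.1, 118.6, 119.2, 119.3, 119.4, 119.7, 119.8, 120.0, 120.6, 120.7, 121.3, 121.4, 121.6, 121.9, 122.0, 122.3, 122.5, 122.8, 122.9, 123.1, 123.2, 123.4, 123.7, 124.4, 124.9, 125.5, 125.6, 126.2, 126.4, 126.6, 127.2, 127.5
α = 0.10; lower rank = 40 × 0.050 = 2; upper rank = 40 × 0.950 = 38.
The 2nd smallest replicate is 114.7; the 38th is 126.6.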